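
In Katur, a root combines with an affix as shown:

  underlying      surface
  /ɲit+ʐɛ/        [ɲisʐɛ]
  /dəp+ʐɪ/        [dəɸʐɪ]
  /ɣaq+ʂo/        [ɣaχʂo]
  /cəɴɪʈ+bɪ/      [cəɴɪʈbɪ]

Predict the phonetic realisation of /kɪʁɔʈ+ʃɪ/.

[kɪʁɔʂʃɪ]

The data show regressive manner assimilation: /t/ → [s] before /ʐ/; /p/ → [ɸ] before /ʐ/; /q/ → [χ] before /ʂ/. In each pair only manner changes, matching the following consonant, while place and voice stay constant.
No alternation appears in [cəɴɪʈbɪ]: there the adjacent consonants already agree in manner (/ʈ/ and /b/ are both stops), so this form is consistent with the same rule.
The rule targets /ʈ/ (voiceless retroflex stop), which sits before the trigger /ʃ/ (fricative).
A voiceless retroflex fricative is [ʂ], so the surface segment is [ʂ].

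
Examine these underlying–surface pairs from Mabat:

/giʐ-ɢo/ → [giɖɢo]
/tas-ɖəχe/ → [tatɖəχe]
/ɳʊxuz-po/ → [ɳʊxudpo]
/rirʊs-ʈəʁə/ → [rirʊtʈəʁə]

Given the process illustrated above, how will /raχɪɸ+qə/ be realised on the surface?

The data show regressive manner assimilation: /ʐ/ → [ɖ] before /ɢ/; /s/ → [t] before /ɖ/; /z/ → [d] before /p/; /s/ → [t] before /ʈ/. In each pair only manner changes, matching the following consonant, while place and voice stay constant.
/ɸ/ is a voiceless bilabial fricative. The following trigger /q/ is a stop, so /ɸ/ must become a stop as well.
The voiceless bilabial stop is [p], so /ɸ/ → [p].

[raχɪpqə]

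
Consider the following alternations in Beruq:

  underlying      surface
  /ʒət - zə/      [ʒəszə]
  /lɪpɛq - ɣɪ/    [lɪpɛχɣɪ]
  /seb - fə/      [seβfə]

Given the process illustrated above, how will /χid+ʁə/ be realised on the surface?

The data show regressive manner assimilation: /t/ → [s] before /z/; /q/ → [χ] before /ɣ/; /b/ → [β] before /f/. In each pair only manner changes, matching the following consonant, while place and voice stay constant.
/d/ is a voiced alveolar stop. The following trigger /ʁ/ is a fricative, so /d/ must become a fricative as well.
Changing only its manner to fricative gives [z] — the voiced alveolar fricative.

[χizʁə]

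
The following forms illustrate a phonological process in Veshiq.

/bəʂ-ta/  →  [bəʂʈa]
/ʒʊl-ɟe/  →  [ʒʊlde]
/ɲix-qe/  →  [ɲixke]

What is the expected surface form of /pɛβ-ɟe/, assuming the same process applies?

[pɛβbe]

The data show progressive place assimilation: /t/ → [ʈ] after /ʂ/; /ɟ/ → [d] after /l/; /q/ → [k] after /x/. In each pair only place changes, matching the preceding consonant, while manner and voice stay constant.
The rule targets /ɟ/ (voiced palatal stop), which sits after the trigger /β/ (bilabial).
Changing only its place to bilabial gives [b] — the voiced bilabial stop.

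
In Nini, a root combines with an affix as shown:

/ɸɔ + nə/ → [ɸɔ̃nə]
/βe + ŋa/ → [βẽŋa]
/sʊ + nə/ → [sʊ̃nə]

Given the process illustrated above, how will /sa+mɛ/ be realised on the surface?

[sãmɛ]

The data show regressive nasality assimilation (vowel nasalisation): /ɔ/ → [ɔ̃] before /n/; /e/ → [ẽ] before /ŋ/; /ʊ/ → [ʊ̃] before /n/ — a vowel is nasalised by an immediately following nasal consonant.
The vowel /a/ is adjacent to the following nasal /m/, so it acquires [+nasal] and surfaces as [ã].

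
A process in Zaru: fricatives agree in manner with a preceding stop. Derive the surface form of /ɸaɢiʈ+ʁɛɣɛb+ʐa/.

The rule targets /ʁ/ (voiced uvular fricative), which sits after the trigger /ʈ/ (stop).
A voiced uvular stop is [ɢ], so the surface segment is [ɢ].
At the second juncture, /ʐ/ likewise becomes [ɖ] adjacent to /b/.

[ɸaɢiʈɢɛɣɛbɖa]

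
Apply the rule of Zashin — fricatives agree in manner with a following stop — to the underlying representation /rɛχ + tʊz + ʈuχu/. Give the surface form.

[rɛqtʊdʈuχu]

/χ/ is a voiceless uvular fricative. The following trigger /t/ is a stop, so /χ/ must become a stop as well.
Changing only its manner to stop gives [q] — the voiceless uvular stop.
The same rule applies at the second boundary: /z/ → [d] next to /ʈ/.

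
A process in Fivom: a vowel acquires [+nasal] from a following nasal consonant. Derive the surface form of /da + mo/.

/a/ sits next to the nasal /m/ and is therefore nasalised to [ã].

[dãmo]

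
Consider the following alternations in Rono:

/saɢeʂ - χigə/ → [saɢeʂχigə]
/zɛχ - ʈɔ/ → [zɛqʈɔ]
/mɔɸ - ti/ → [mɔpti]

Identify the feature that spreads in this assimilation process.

manner

The segment that alternates is /χ/, which surfaces as [q] when adjacent to /ʈ/.
The change fricative → stop matches the manner of the following /ʈ/, identifying this as manner assimilation.
The other alternating form patterns the same way: /ɸ/ → [p] before /t/ (fricative → stop, matching a stop) — only manner changes, and always toward the following segment.
No alternation appears in [saɢeʂχigə]: there the adjacent consonants already agree in manner (/ʂ/ and /χ/ are both fricatives), so this form is consistent with the same rule.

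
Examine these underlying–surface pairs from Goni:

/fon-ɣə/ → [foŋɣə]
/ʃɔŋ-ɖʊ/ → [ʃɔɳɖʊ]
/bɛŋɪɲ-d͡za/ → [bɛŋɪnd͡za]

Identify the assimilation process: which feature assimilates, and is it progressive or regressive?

Comparing underlying and surface forms, /n/ → [ŋ] is the alternation; the neighbouring /ɣ/ is constant.
The change alveolar → velar matches the place of the following /ɣ/, identifying this as place assimilation.
Manner and voice are unchanged, so the assimilation is partial, not total.
The other alternating forms pattern the same way: /ŋ/ → [ɳ] before /ɖ/ (velar → retroflex, matching retroflex); /ɲ/ → [n] before /d͡z/ (palatal → alveolar, matching alveolar) — only place changes, and always toward the following segment.
The trigger is the following segment, so the direction is regressive (anticipatory).

regressive place assimilation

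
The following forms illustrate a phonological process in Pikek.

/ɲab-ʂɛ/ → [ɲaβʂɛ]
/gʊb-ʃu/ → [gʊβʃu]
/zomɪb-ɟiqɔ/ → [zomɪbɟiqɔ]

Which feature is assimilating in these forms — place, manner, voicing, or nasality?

manner

The segment that alternates is /b/, which surfaces as [β] when adjacent to /ʂ/.
/b/ is a stop while /ʂ/ is a fricative; the output [β] is a fricative, matching the trigger — so the feature that spreads is manner.
Checking the remaining alternation: /b/ → [β] before /ʃ/ (stop → fricative, matching a fricative) — only manner changes, and always toward the following segment.
Nothing changes in [zomɪbɟiqɔ]: there the adjacent consonants already agree in manner (/b/ and /ɟ/ are both stops), so this form is consistent with the same rule.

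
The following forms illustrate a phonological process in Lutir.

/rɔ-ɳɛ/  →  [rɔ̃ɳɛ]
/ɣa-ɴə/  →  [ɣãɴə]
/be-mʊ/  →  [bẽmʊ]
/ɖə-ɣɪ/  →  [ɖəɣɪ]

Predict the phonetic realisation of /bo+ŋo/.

[bõŋo]

The data show regressive nasality assimilation (vowel nasalisation): /ɔ/ → [ɔ̃] before /ɳ/; /a/ → [ã] before /ɴ/; /e/ → [ẽ] before /m/ — a vowel is nasalised by an immediately following nasal consonant.
No change occurs in [ɖəɣɪ] because the vowel at the boundary is adjacent to an oral consonant, not a nasal (/ə/ next to /ɣ/).
/o/ sits next to the nasal /ŋ/ and is therefore nasalised to [õ].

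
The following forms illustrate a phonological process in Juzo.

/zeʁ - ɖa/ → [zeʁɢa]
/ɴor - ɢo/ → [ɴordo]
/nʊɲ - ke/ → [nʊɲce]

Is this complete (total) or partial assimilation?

The segment that alternates is /ɖ/, which surfaces as [ɢ] when adjacent to /ʁ/.
The change retroflex → uvular matches the place of the preceding /ʁ/, identifying this as place assimilation.
Manner and voice are unchanged, so the assimilation is partial, not total.
The other alternating forms pattern the same way: /ɢ/ → [d] after /r/ (uvular → alveolar, matching alveolar); /k/ → [c] after /ɲ/ (velar → palatal, matching palatal) — only place changes, and always toward the preceding segment.

partial assimilation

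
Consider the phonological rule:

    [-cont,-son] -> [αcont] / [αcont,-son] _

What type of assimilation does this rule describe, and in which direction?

The rule copies [cont] (continuancy) from the environment onto the target stops; since [±cont] encodes the stop/fricative manner contrast, the assimilating dimension is manner.
Since the environment is written before the underscore, the trigger precedes the target; the direction is progressive.

progressive manner assimilation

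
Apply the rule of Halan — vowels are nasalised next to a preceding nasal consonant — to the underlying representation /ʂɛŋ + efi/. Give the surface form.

/e/ sits next to the nasal /ŋ/ and is therefore nasalised to [ẽ].

[ʂɛŋẽfi]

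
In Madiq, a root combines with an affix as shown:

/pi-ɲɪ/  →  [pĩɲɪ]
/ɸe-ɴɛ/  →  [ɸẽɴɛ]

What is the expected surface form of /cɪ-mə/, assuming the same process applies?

The data show regressive nasality assimilation (vowel nasalisation): /i/ → [ĩ] before /ɲ/; /e/ → [ẽ] before /ɴ/ — a vowel is nasalised by an immediately following nasal consonant.
/ɪ/ sits next to the nasal /m/ and is therefore nasalised to [ɪ̃].

[cɪ̃mə]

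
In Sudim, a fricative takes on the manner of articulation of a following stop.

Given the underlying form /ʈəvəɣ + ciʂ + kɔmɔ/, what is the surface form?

[ʈəvəgciʈkɔmɔ]

The rule targets /ɣ/ (voiced velar fricative), which sits before the trigger /c/ (stop).
A voiced velar stop is [g], so the surface segment is [g].
The same rule applies at the second boundary: /ʂ/ → [ʈ] next to /k/.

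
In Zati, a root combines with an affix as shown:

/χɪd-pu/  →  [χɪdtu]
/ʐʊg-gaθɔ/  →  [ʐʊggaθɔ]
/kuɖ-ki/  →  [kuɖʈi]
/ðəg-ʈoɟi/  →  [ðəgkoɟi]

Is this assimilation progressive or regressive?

Comparing underlying and surface forms, /p/ → [t] is the alternation; the neighbouring /d/ is constant.
/p/ is bilabial while /d/ is alveolar; the output [t] is alveolar, matching the trigger — so the feature that spreads is place.
Checking the remaining alternations: /k/ → [ʈ] after /ɖ/ (velar → retroflex, matching retroflex); /ʈ/ → [k] after /g/ (retroflex → velar, matching velar) — only place changes, and always toward the preceding segment.
No alternation appears in [ʐʊggaθɔ]: there the adjacent consonants already agree in place (/g/ and /g/ are both velar), so this form is consistent with the same rule.
The trigger is the preceding segment, so the direction is progressive (perseverative).

progressive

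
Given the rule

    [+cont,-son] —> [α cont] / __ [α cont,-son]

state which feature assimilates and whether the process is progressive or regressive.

The rule copies [cont] (continuancy) from the environment onto the target fricatives; since [±cont] encodes the stop/fricative manner contrast, the assimilating dimension is manner.
Since the environment is written after the underscore, the trigger follows the target; the direction is regressive.

regressive manner assimilation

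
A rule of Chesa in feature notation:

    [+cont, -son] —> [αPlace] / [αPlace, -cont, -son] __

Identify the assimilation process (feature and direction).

progressive place assimilation

The rule copies the place features (abbreviated [Place]) from the environment onto the target, so the assimilating feature is place.
Since the environment is written before the underscore, the trigger precedes the target; the direction is progressive.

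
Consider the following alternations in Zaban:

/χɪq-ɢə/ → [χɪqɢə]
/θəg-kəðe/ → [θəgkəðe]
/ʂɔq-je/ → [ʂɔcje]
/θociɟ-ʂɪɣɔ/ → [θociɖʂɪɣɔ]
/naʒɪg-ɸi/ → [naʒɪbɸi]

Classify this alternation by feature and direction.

regressive place assimilation

The segment that alternates is /q/, which surfaces as [c] when adjacent to /j/.
The change uvular → palatal matches the place of the following /j/, identifying this as place assimilation.
Manner and voice are unchanged, so the assimilation is partial, not total.
The same holds elsewhere in the data: /ɟ/ → [ɖ] before /ʂ/ (palatal → retroflex, matching retroflex); /g/ → [b] before /ɸ/ (velar → bilabial, matching bilabial) — only place changes, and always toward the following segment.
No alternation appears in [χɪqɢə], [θəgkəðe]: there the adjacent consonants already agree in place (/q/ and /ɢ/ are both uvular; /g/ and /k/ are both velar), so these forms are consistent with the same rule.
Since the segment that changes precedes the conditioning segment, the assimilation is regressive.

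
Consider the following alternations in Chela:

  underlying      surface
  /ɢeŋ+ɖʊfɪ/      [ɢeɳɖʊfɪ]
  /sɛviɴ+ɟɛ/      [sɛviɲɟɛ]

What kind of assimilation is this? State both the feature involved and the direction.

regressive place assimilation

Comparing underlying and surface forms, /ŋ/ → [ɳ] is the alternation; the neighbouring /ɖ/ is constant.
/ŋ/ is velar while /ɖ/ is retroflex; the output [ɳ] is retroflex, matching the trigger — so the feature that spreads is place.
Manner and voice are unchanged, so the assimilation is partial, not total.
Checking the remaining alternation: /ɴ/ → [ɲ] before /ɟ/ (uvular → palatal, matching palatal) — only place changes, and always toward the following segment.
The trigger is the following segment, so the direction is regressive (anticipatory).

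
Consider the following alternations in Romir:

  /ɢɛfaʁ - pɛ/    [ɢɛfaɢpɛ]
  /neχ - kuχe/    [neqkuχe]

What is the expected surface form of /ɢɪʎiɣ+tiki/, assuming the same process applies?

[ɢɪʎigtiki]

The data show regressive manner assimilation: /ʁ/ → [ɢ] before /p/; /χ/ → [q] before /k/. In each pair only manner changes, matching the following consonant, while place and voice stay constant.
/ɣ/ is a voiced velar fricative. The following trigger /t/ is a stop, so /ɣ/ must become a stop as well.
The voiced velar stop is [g], so /ɣ/ → [g].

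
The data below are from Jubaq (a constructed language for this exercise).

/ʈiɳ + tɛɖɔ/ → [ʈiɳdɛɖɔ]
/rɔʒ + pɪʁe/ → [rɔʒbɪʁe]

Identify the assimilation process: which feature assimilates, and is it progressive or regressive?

progressive voicing assimilation

The segment that alternates is /t/, which surfaces as [d] when adjacent to /ɳ/.
The change voiceless → voiced matches the voicing of the preceding /ɳ/, identifying this as voicing assimilation.
Place and manner are unchanged, so the assimilation is partial, not total.
Checking the remaining alternation: /p/ → [b] after /ʒ/ (voiceless → voiced, matching voiced) — only voicing changes, and always toward the preceding segment.
The trigger is the preceding segment, so the direction is progressive (perseverative).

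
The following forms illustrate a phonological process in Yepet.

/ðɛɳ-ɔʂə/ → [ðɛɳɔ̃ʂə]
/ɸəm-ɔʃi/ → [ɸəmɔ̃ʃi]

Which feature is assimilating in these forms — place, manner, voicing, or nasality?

The vowel /ɔ/ surfaces as nasalised [ɔ̃] next to the preceding nasal /ɳ/ — it has acquired the [+nasal] feature of its neighbour.
Likewise in the remaining data: /ɔ/ → [ɔ̃] after /m/ — each time a vowel is nasalised next to a preceding nasal.

nasality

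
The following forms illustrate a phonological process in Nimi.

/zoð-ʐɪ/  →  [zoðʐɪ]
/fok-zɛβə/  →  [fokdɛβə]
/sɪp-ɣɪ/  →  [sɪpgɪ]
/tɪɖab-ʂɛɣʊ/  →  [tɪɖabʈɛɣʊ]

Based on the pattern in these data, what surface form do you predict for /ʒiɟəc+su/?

[ʒiɟəctu]

The data show progressive manner assimilation: /z/ → [d] after /k/; /ɣ/ → [g] after /p/; /ʂ/ → [ʈ] after /b/. In each pair only manner changes, matching the preceding consonant, while place and voice stay constant.
Nothing changes in [zoðʐɪ]: there the adjacent consonants already agree in manner (/ʐ/ and /ð/ are both fricatives), so this form is consistent with the same rule.
The rule targets /s/ (voiceless alveolar fricative), which sits after the trigger /c/ (stop).
The voiceless alveolar stop is [t], so /s/ → [t].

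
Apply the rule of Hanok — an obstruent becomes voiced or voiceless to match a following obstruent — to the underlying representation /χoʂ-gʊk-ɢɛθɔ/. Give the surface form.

[χoʐgʊgɢɛθɔ]

The rule targets /ʂ/ (voiceless retroflex fricative), which sits before the trigger /g/ (voiced).
A voiced retroflex fricative is [ʐ], so the surface segment is [ʐ].
The same rule applies at the second boundary: /k/ → [g] next to /ɢ/.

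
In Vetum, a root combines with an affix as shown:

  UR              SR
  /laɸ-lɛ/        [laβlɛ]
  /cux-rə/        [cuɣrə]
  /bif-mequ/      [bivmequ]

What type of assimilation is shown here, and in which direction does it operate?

regressive voicing assimilation

The segment that alternates is /ɸ/, which surfaces as [β] when adjacent to /l/.
/ɸ/ is voiceless while /l/ is voiced; the output [β] is voiced, matching the trigger — so the feature that spreads is voicing.
Place and manner are unchanged, so the assimilation is partial, not total.
The same holds elsewhere in the data: /x/ → [ɣ] before /r/ (voiceless → voiced, matching voiced); /f/ → [v] before /m/ (voiceless → voiced, matching voiced) — only voicing changes, and always toward the following segment.
Since the segment that changes precedes the conditioning segment, the assimilation is regressive.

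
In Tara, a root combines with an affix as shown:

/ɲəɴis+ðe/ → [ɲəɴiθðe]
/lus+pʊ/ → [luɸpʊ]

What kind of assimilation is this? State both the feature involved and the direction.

regressive place assimilation

Comparing underlying and surface forms, /s/ → [θ] is the alternation; the neighbouring /ð/ is constant.
/s/ is alveolar while /ð/ is dental; the output [θ] is dental, matching the trigger — so the feature that spreads is place.
Manner and voice are unchanged, so the assimilation is partial, not total.
Checking the remaining alternation: /s/ → [ɸ] before /p/ (alveolar → bilabial, matching bilabial) — only place changes, and always toward the following segment.
The trigger is the following segment, so the direction is regressive (anticipatory).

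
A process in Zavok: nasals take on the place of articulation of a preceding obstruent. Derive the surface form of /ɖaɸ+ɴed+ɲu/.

The rule targets /ɴ/ (voiced uvular nasal), which sits after the trigger /ɸ/ (bilabial).
The voiced bilabial nasal is [m], so /ɴ/ → [m].
The same rule applies at the second boundary: /ɲ/ → [n] next to /d/.

[ɖaɸmednu]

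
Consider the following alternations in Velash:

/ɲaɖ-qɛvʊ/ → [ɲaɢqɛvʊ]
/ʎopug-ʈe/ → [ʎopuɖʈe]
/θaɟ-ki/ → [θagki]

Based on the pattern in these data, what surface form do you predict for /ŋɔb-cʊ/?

The data show regressive place assimilation: /ɖ/ → [ɢ] before /q/; /g/ → [ɖ] before /ʈ/; /ɟ/ → [g] before /k/. In each pair only place changes, matching the following consonant, while manner and voice stay constant.
/b/ is a voiced bilabial stop. The following trigger /c/ is palatal, so /b/ must become palatal as well.
Changing only its place to palatal gives [ɟ] — the voiced palatal stop.

[ŋɔɟcʊ]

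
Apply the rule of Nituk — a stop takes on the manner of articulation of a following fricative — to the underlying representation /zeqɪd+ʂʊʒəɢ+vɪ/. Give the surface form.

[zeqɪzʂʊʒəʁvɪ]

/d/ is a voiced alveolar stop. The following trigger /ʂ/ is a fricative, so /d/ must become a fricative as well.
The voiced alveolar fricative is [z], so /d/ → [z].
At the second juncture, /ɢ/ likewise becomes [ʁ] adjacent to /v/.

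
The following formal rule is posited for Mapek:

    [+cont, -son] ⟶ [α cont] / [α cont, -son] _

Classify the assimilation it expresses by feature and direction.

The shared variable α links the value of [cont] on the target to that of the neighbouring obstruent. [cont] distinguishes stops from fricatives — a manner-of-articulation feature — so this is manner assimilation.
The conditioning segment sits to the left of the focus bar, meaning the trigger precedes the segment that changes — progressive assimilation.

progressive manner assimilation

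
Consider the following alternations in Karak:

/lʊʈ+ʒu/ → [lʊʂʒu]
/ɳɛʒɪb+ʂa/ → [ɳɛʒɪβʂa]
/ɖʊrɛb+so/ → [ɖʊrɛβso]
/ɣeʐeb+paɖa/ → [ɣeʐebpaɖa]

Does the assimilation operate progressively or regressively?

regressive

The segment that alternates is /ʈ/, which surfaces as [ʂ] when adjacent to /ʒ/.
/ʈ/ is a stop while /ʒ/ is a fricative; the output [ʂ] is a fricative, matching the trigger — so the feature that spreads is manner.
The other alternating forms pattern the same way: /b/ → [β] before /ʂ/ (stop → fricative, matching a fricative); /b/ → [β] before /s/ (stop → fricative, matching a fricative) — only manner changes, and always toward the following segment.
Nothing changes in [ɣeʐebpaɖa]: there the adjacent consonants already agree in manner (/b/ and /p/ are both stops), so this form is consistent with the same rule.
The trigger is the following segment, so the direction is regressive (anticipatory).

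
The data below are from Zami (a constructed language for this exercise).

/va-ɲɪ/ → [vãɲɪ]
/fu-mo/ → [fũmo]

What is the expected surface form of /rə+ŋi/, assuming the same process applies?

[rə̃ŋi]

The data show regressive nasality assimilation (vowel nasalisation): /a/ → [ã] before /ɲ/; /u/ → [ũ] before /m/ — a vowel is nasalised by an immediately following nasal consonant.
The vowel /ə/ is adjacent to the following nasal /ŋ/, so it acquires [+nasal] and surfaces as [ə̃].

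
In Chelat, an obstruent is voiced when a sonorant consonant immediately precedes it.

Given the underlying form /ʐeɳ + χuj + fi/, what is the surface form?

The rule targets /χ/ (voiceless uvular fricative), which sits after the trigger /ɳ/ (voiced).
A voiced uvular fricative is [ʁ], so the surface segment is [ʁ].
The same rule applies at the second boundary: /f/ → [v] next to /j/.

[ʐeɳʁujvi]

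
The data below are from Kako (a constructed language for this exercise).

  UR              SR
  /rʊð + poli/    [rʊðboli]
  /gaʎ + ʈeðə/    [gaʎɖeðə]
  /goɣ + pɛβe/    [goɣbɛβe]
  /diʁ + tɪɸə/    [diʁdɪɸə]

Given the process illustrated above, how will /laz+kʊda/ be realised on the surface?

The data show progressive voicing assimilation: /p/ → [b] after /ð/; /ʈ/ → [ɖ] after /ʎ/; /p/ → [b] after /ɣ/; /t/ → [d] after /ʁ/. In each pair only voicing changes, matching the preceding consonant, while place and manner stay constant.
The rule targets /k/ (voiceless velar stop), which sits after the trigger /z/ (voiced).
Changing only its voicing to voiced gives [g] — the voiced velar stop.

[lazgʊda]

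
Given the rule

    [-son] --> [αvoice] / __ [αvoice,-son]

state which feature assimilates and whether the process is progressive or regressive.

The rule copies [voice] from the environment onto the target, so the assimilating feature is voicing.
The conditioning segment sits to the right of the focus bar, meaning the trigger follows the segment that changes — regressive assimilation.

regressive voicing assimilation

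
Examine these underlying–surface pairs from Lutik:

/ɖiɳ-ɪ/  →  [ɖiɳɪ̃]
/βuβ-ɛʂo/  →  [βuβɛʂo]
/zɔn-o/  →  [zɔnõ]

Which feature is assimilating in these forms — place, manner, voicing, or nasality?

The vowel /ɪ/ surfaces as nasalised [ɪ̃] next to the preceding nasal /ɳ/ — it has acquired the [+nasal] feature of its neighbour.
Likewise in the remaining data: /o/ → [õ] after /n/ — each time a vowel is nasalised next to a preceding nasal.
No change occurs in [βuβɛʂo] because the vowel at the boundary is adjacent to an oral consonant, not a nasal (/ɛ/ next to /β/).

nasality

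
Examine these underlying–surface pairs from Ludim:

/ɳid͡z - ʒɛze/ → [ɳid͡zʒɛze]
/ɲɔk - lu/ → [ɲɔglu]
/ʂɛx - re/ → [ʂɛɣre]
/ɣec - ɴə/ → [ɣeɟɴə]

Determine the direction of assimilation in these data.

Comparing underlying and surface forms, /k/ → [g] is the alternation; the neighbouring /l/ is constant.
/k/ is voiceless while /l/ is voiced; the output [g] is voiced, matching the trigger — so the feature that spreads is voicing.
Checking the remaining alternations: /x/ → [ɣ] before /r/ (voiceless → voiced, matching voiced); /c/ → [ɟ] before /ɴ/ (voiceless → voiced, matching voiced) — only voicing changes, and always toward the following segment.
Nothing changes in [ɳid͡zʒɛze]: there the adjacent consonants already agree in voicing (/d͡z/ and /ʒ/ are both voiced), so this form is consistent with the same rule.
Since the segment that changes precedes the conditioning segment, the assimilation is regressive.

regressive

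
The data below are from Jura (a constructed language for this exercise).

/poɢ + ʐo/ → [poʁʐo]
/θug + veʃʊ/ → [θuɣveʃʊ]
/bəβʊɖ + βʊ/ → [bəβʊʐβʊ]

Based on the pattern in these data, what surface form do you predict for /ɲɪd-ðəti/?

The data show regressive manner assimilation: /ɢ/ → [ʁ] before /ʐ/; /g/ → [ɣ] before /v/; /ɖ/ → [ʐ] before /β/. In each pair only manner changes, matching the following consonant, while place and voice stay constant.
/d/ is a voiced alveolar stop. The following trigger /ð/ is a fricative, so /d/ must become a fricative as well.
A voiced alveolar fricative is [z], so the surface segment is [z].

[ɲɪzðəti]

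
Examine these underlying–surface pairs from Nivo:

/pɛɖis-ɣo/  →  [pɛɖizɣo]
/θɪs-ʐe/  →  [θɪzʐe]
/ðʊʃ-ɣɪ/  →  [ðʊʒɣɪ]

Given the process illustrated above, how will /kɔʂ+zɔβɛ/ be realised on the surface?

The data show regressive voicing assimilation: /s/ → [z] before /ɣ/; /s/ → [z] before /ʐ/; /ʃ/ → [ʒ] before /ɣ/. In each pair only voicing changes, matching the following consonant, while place and manner stay constant.
/ʂ/ is a voiceless retroflex fricative. The following trigger /z/ is voiced, so /ʂ/ must become voiced as well.
A voiced retroflex fricative is [ʐ], so the surface segment is [ʐ].

[kɔʐzɔβɛ]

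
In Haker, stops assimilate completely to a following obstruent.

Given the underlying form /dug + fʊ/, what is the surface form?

/g/ is the segment targeted by the rule; it sits immediately before /f/, so it assimilates completely and surfaces as [f].

[duffʊ]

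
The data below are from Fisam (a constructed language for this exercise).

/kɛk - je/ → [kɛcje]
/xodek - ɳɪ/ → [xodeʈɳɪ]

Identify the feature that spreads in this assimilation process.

place

The segment that alternates is /k/, which surfaces as [c] when adjacent to /j/.
/k/ is velar while /j/ is palatal; the output [c] is palatal, matching the trigger — so the feature that spreads is place.
The other alternating form patterns the same way: /k/ → [ʈ] before /ɳ/ (velar → retroflex, matching retroflex) — only place changes, and always toward the following segment.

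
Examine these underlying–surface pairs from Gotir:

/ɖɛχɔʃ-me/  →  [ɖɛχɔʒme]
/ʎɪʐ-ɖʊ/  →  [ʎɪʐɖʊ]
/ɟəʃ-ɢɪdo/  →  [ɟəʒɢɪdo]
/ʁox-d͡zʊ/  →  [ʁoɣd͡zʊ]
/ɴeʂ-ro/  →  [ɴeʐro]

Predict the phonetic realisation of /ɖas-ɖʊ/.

The data show regressive voicing assimilation: /ʃ/ → [ʒ] before /m/; /ʃ/ → [ʒ] before /ɢ/; /x/ → [ɣ] before /d͡z/; /ʂ/ → [ʐ] before /r/. In each pair only voicing changes, matching the following consonant, while place and manner stay constant.
No alternation appears in [ʎɪʐɖʊ]: there the adjacent consonants already agree in voicing (/ʐ/ and /ɖ/ are both voiced), so this form is consistent with the same rule.
/s/ is a voiceless alveolar fricative. The following trigger /ɖ/ is voiced, so /s/ must become voiced as well.
A voiced alveolar fricative is [z], so the surface segment is [z].

[ɖazɖʊ]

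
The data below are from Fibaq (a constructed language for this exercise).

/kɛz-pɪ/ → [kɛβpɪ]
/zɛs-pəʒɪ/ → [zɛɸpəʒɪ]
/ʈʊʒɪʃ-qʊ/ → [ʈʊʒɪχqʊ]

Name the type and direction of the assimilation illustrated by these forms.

The segment that alternates is /z/, which surfaces as [β] when adjacent to /p/.
/z/ is alveolar while /p/ is bilabial; the output [β] is bilabial, matching the trigger — so the feature that spreads is place.
Manner and voice are unchanged, so the assimilation is partial, not total.
The same holds elsewhere in the data: /s/ → [ɸ] before /p/ (alveolar → bilabial, matching bilabial); /ʃ/ → [χ] before /q/ (postalveolar → uvular, matching uvular) — only place changes, and always toward the following segment.
Since the segment that changes precedes the conditioning segment, the assimilation is regressive.

regressive place assimilation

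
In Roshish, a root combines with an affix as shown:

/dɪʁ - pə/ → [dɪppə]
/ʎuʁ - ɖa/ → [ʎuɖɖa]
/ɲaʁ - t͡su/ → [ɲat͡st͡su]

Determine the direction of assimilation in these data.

The segment that alternates is /ʁ/, which surfaces as [p] when adjacent to /p/.
The output [p] is identical to the trigger /p/ — every feature (place, manner, voicing) has been copied — so this is total assimilation.
The remaining alternations confirm this: /ʁ/ → [ɖ] before /ɖ/; /ʁ/ → [t͡s] before /t͡s/ — in each case the output is a copy of the following consonant.
The trigger is the following segment, so the direction is regressive (anticipatory).

regressive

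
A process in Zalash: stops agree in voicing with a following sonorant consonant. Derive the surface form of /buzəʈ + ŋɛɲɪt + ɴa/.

[buzəɖŋɛɲɪdɴa]

/ʈ/ is a voiceless retroflex stop. The following trigger /ŋ/ is voiced, so /ʈ/ must become voiced as well.
Changing only its voicing to voiced gives [ɖ] — the voiced retroflex stop.
At the second juncture, /t/ likewise becomes [d] adjacent to /ɴ/.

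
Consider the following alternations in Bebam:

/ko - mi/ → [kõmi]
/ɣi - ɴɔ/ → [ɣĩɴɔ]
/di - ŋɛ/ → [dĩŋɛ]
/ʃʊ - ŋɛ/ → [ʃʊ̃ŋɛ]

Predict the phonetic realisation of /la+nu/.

[lãnu]

The data show regressive nasality assimilation (vowel nasalisation): /o/ → [õ] before /m/; /i/ → [ĩ] before /ɴ/; /i/ → [ĩ] before /ŋ/; /ʊ/ → [ʊ̃] before /ŋ/ — a vowel is nasalised by an immediately following nasal consonant.
/a/ sits next to the nasal /n/ and is therefore nasalised to [ã].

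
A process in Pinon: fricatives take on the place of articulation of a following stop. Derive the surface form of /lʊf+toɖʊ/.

[lʊstoɖʊ]

/f/ is a voiceless labiodental fricative. The following trigger /t/ is alveolar, so /f/ must become alveolar as well.
A voiceless alveolar fricative is [s], so the surface segment is [s].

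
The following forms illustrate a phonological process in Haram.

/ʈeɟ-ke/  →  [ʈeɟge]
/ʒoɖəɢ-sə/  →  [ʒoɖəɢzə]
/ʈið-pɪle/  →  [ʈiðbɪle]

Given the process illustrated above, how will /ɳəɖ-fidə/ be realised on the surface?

The data show progressive voicing assimilation: /k/ → [g] after /ɟ/; /s/ → [z] after /ɢ/; /p/ → [b] after /ð/. In each pair only voicing changes, matching the preceding consonant, while place and manner stay constant.
The rule targets /f/ (voiceless labiodental fricative), which sits after the trigger /ɖ/ (voiced).
A voiced labiodental fricative is [v], so the surface segment is [v].

[ɳəɖvidə]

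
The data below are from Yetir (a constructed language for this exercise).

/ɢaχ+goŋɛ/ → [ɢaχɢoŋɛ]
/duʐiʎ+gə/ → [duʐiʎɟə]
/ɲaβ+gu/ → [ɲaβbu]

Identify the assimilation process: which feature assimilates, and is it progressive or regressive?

progressive place assimilation

Comparing underlying and surface forms, /g/ → [ɢ] is the alternation; the neighbouring /χ/ is constant.
/g/ is velar while /χ/ is uvular; the output [ɢ] is uvular, matching the trigger — so the feature that spreads is place.
Manner and voice are unchanged, so the assimilation is partial, not total.
The other alternating forms pattern the same way: /g/ → [ɟ] after /ʎ/ (velar → palatal, matching palatal); /g/ → [b] after /β/ (velar → bilabial, matching bilabial) — only place changes, and always toward the preceding segment.
Since the segment that changes follows the conditioning segment, the assimilation is progressive.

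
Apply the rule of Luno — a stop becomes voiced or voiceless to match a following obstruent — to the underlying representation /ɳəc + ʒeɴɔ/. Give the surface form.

/c/ is a voiceless palatal stop. The following trigger /ʒ/ is voiced, so /c/ must become voiced as well.
The voiced palatal stop is [ɟ], so /c/ → [ɟ].

[ɳəɟʒeɴɔ]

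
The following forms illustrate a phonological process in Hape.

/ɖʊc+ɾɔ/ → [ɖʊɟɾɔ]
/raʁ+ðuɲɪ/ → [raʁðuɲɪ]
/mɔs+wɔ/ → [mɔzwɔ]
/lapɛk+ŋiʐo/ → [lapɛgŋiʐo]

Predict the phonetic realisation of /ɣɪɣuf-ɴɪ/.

The data show regressive voicing assimilation: /c/ → [ɟ] before /ɾ/; /s/ → [z] before /w/; /k/ → [g] before /ŋ/. In each pair only voicing changes, matching the following consonant, while place and manner stay constant.
Nothing changes in [raʁðuɲɪ]: there the adjacent consonants already agree in voicing (/ʁ/ and /ð/ are both voiced), so this form is consistent with the same rule.
/f/ is a voiceless labiodental fricative. The following trigger /ɴ/ is voiced, so /f/ must become voiced as well.
The voiced labiodental fricative is [v], so /f/ → [v].

[ɣɪɣuvɴɪ]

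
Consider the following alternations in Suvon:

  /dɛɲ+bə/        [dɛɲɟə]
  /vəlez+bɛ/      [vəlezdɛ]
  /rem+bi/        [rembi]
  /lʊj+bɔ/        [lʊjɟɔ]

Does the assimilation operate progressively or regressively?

The segment that alternates is /b/, which surfaces as [ɟ] when adjacent to /ɲ/.
/b/ is bilabial while /ɲ/ is palatal; the output [ɟ] is palatal, matching the trigger — so the feature that spreads is place.
Checking the remaining alternations: /b/ → [d] after /z/ (bilabial → alveolar, matching alveolar); /b/ → [ɟ] after /j/ (bilabial → palatal, matching palatal) — only place changes, and always toward the preceding segment.
No alternation appears in [rembi]: there the adjacent consonants already agree in place (/b/ and /m/ are both bilabial), so this form is consistent with the same rule.
The trigger is the preceding segment, so the direction is progressive (perseverative).

progressive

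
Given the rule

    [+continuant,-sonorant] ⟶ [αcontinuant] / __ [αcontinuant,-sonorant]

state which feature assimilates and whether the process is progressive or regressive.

The shared variable α links the value of [continuant] on the target to that of the neighbouring obstruent. [continuant] distinguishes stops from fricatives — a manner-of-articulation feature — so this is manner assimilation.
The conditioning segment sits to the right of the focus bar, meaning the trigger follows the segment that changes — regressive assimilation.

regressive manner assimilation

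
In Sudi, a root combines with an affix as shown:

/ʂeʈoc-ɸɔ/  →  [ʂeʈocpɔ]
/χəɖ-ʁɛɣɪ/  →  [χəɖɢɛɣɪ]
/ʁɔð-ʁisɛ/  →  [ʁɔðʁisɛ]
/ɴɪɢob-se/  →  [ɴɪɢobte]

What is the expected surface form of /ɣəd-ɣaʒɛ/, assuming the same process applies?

The data show progressive manner assimilation: /ɸ/ → [p] after /c/; /ʁ/ → [ɢ] after /ɖ/; /s/ → [t] after /b/. In each pair only manner changes, matching the preceding consonant, while place and voice stay constant.
Nothing changes in [ʁɔðʁisɛ]: there the adjacent consonants already agree in manner (/ʁ/ and /ð/ are both fricatives), so this form is consistent with the same rule.
The rule targets /ɣ/ (voiced velar fricative), which sits after the trigger /d/ (stop).
Changing only its manner to stop gives [g] — the voiced velar stop.

[ɣədgaʒɛ]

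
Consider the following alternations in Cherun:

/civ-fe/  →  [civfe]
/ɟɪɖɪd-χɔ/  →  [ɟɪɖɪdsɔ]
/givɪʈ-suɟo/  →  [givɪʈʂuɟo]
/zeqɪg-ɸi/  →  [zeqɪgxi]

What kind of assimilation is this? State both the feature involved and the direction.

progressive place assimilation

The segment that alternates is /χ/, which surfaces as [s] when adjacent to /d/.
/χ/ is uvular while /d/ is alveolar; the output [s] is alveolar, matching the trigger — so the feature that spreads is place.
Manner and voice are unchanged, so the assimilation is partial, not total.
Checking the remaining alternations: /s/ → [ʂ] after /ʈ/ (alveolar → retroflex, matching retroflex); /ɸ/ → [x] after /g/ (bilabial → velar, matching velar) — only place changes, and always toward the preceding segment.
Nothing changes in [civfe]: there the adjacent consonants already agree in place (/f/ and /v/ are both labiodental), so this form is consistent with the same rule.
Since the segment that changes follows the conditioning segment, the assimilation is progressive.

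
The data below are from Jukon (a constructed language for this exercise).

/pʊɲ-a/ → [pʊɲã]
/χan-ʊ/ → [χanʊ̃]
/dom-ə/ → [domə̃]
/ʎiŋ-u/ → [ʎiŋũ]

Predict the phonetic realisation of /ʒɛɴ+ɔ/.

[ʒɛɴɔ̃]

The data show progressive nasality assimilation (vowel nasalisation): /a/ → [ã] after /ɲ/; /ʊ/ → [ʊ̃] after /n/; /ə/ → [ə̃] after /m/; /u/ → [ũ] after /ŋ/ — a vowel is nasalised by an immediately preceding nasal consonant.
The vowel /ɔ/ is adjacent to the preceding nasal /ɴ/, so it acquires [+nasal] and surfaces as [ɔ̃].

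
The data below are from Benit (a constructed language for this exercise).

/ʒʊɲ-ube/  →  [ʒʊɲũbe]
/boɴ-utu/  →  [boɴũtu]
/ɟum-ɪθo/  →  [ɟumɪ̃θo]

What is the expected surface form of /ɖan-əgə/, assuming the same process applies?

The data show progressive nasality assimilation (vowel nasalisation): /u/ → [ũ] after /ɲ/; /u/ → [ũ] after /ɴ/; /ɪ/ → [ɪ̃] after /m/ — a vowel is nasalised by an immediately preceding nasal consonant.
/ə/ sits next to the nasal /n/ and is therefore nasalised to [ə̃].

[ɖanə̃gə]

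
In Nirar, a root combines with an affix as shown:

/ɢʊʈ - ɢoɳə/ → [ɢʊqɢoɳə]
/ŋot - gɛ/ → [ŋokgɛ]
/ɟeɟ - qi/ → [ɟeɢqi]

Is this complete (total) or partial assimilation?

Underlying /ʈ/ is realised as [q] next to /ɢ/; /ɢ/ itself does not change.
The change retroflex → uvular matches the place of the following /ɢ/, identifying this as place assimilation.
Manner and voice are unchanged, so the assimilation is partial, not total.
The same holds elsewhere in the data: /t/ → [k] before /g/ (alveolar → velar, matching velar); /ɟ/ → [ɢ] before /q/ (palatal → uvular, matching uvular) — only place changes, and always toward the following segment.

partial assimilation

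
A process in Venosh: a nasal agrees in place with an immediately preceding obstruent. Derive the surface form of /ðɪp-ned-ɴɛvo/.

/n/ is a voiced alveolar nasal. The preceding trigger /p/ is bilabial, so /n/ must become bilabial as well.
A voiced bilabial nasal is [m], so the surface segment is [m].
The same rule applies at the second boundary: /ɴ/ → [n] next to /d/.

[ðɪpmednɛvo]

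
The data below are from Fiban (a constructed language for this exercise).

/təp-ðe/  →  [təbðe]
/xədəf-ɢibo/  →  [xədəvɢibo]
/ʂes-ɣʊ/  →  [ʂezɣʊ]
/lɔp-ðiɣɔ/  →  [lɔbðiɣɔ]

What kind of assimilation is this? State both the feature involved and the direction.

regressive voicing assimilation

The segment that alternates is /p/, which surfaces as [b] when adjacent to /ð/.
/p/ is voiceless while /ð/ is voiced; the output [b] is voiced, matching the trigger — so the feature that spreads is voicing.
Place and manner are unchanged, so the assimilation is partial, not total.
The same holds elsewhere in the data: /f/ → [v] before /ɢ/ (voiceless → voiced, matching voiced); /s/ → [z] before /ɣ/ (voiceless → voiced, matching voiced) — only voicing changes, and always toward the following segment.
Since the segment that changes precedes the conditioning segment, the assimilation is regressive.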